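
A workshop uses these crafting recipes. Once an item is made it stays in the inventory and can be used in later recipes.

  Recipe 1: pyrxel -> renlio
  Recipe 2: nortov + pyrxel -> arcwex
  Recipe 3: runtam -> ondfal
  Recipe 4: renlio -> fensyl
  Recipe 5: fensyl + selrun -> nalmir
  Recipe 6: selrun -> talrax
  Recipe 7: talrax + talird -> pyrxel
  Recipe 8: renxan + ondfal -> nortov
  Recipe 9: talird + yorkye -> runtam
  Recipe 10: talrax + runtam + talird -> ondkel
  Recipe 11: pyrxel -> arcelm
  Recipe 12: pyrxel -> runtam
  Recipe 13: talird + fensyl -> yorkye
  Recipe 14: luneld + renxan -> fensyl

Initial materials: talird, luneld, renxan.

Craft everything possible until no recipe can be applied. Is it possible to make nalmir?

No

nalmir would need fensyl and selrun (Recipe 5), but selrun is never obtained.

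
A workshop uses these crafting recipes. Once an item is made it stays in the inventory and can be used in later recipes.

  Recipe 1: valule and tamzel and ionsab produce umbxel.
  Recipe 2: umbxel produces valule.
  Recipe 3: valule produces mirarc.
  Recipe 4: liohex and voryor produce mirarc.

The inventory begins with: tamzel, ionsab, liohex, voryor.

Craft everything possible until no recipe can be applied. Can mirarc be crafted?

liohex and voryor → mirarc (Recipe 4).

Yes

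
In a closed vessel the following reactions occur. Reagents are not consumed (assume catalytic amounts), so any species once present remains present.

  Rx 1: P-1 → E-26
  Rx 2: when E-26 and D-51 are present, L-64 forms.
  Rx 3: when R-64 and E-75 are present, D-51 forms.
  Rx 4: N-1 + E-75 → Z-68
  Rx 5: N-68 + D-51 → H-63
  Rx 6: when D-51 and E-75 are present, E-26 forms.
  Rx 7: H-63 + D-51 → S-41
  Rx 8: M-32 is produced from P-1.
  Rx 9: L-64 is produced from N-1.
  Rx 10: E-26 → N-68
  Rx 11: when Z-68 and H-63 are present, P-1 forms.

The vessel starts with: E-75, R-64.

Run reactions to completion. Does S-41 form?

Yes

R-64 and E-75 present → D-51 forms (Rx 3).
D-51 and E-75 present → E-26 forms (Rx 6).
E-26 present → N-68 forms (Rx 10).
N-68 and D-51 present → H-63 forms (Rx 5).
H-63 and D-51 present → S-41 forms (Rx 7).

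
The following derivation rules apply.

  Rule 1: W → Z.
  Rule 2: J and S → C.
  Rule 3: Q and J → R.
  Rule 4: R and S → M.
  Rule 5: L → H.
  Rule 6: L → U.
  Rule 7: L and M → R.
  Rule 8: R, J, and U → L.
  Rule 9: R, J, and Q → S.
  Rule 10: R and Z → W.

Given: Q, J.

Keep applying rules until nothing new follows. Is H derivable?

H would need L (Rule 5), but L is never established.

No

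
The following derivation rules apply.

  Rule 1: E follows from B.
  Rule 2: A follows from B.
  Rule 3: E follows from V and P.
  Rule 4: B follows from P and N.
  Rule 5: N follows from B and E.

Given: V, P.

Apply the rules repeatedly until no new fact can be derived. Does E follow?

Yes

From V and P, Rule 3 gives E.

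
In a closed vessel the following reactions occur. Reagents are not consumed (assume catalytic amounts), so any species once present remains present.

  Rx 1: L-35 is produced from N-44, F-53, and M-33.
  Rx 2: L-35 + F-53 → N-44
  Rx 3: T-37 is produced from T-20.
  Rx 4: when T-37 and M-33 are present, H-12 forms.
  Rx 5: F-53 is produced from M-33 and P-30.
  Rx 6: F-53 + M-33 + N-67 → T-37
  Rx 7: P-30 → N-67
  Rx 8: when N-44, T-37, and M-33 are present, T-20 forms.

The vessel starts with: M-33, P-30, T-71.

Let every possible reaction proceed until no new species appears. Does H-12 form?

Yes

M-33 and P-30 present → F-53 forms (Rx 5).
P-30 present → N-67 forms (Rx 7).
F-53, M-33, and N-67 present → T-37 forms (Rx 6).
T-37 and M-33 present → H-12 forms (Rx 4).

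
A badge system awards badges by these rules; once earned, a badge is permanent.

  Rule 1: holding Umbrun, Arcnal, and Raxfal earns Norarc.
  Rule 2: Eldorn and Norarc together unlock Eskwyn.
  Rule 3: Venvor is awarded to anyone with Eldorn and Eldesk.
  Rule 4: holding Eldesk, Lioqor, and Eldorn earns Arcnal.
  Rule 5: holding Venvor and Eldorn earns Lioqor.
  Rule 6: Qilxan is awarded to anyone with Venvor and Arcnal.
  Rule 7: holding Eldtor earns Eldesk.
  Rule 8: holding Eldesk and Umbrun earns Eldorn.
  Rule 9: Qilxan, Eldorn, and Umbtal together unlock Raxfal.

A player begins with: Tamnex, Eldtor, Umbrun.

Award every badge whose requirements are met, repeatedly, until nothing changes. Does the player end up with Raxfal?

No

Raxfal would need Qilxan, Eldorn, and Umbtal (Rule 9), but Umbtal is never earned.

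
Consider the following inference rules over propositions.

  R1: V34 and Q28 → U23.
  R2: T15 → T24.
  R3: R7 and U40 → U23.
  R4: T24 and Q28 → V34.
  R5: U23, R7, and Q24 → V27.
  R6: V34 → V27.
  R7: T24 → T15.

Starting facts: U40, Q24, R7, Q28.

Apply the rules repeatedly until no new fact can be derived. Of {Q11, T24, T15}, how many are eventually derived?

0

No rule produces Q11, and it is not given.
T24 would need T15 (R2), but T15 is never established.
T15 would need T24 (R7), but T24 is never established.
None of the 3 are reached.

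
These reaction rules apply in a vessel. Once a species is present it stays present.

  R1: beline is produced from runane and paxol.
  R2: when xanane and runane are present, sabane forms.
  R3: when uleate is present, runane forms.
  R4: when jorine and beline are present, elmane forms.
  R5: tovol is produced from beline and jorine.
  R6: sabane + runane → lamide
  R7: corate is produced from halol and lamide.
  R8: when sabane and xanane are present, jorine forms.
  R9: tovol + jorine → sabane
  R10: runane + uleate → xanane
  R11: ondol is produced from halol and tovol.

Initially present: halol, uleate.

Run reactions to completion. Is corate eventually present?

Yes

uleate present → runane forms (R3).
runane and uleate present → xanane forms (R10).
xanane and runane present → sabane forms (R2).
sabane and runane present → lamide forms (R6).
halol and lamide present → corate forms (R7).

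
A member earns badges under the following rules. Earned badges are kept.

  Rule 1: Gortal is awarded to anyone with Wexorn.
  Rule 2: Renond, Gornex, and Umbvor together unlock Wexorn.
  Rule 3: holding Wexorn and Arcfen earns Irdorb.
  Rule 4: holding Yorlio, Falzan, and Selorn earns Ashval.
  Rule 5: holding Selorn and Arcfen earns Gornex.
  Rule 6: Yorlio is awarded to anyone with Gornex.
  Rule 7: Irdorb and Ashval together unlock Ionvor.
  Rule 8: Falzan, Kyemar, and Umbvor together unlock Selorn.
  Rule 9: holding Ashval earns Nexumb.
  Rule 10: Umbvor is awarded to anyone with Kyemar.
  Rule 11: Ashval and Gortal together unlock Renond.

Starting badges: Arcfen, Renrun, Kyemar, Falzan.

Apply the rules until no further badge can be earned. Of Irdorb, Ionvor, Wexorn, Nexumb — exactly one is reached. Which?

Nexumb

With Kyemar, Umbvor is earned (Rule 10).
With Falzan, Kyemar, and Umbvor, Selorn is earned (Rule 8).
With Selorn and Arcfen, Gornex is earned (Rule 5).
With Gornex, Yorlio is earned (Rule 6).
With Yorlio, Falzan, and Selorn, Ashval is earned (Rule 4).
With Ashval, Nexumb is earned (Rule 9).
Irdorb would need Wexorn and Arcfen (Rule 3), but Wexorn is never earned. Ionvor would need Irdorb and Ashval (Rule 7), but Irdorb is never earned. Wexorn would need Renond, Gornex, and Umbvor (Rule 2), but Renond is never earned.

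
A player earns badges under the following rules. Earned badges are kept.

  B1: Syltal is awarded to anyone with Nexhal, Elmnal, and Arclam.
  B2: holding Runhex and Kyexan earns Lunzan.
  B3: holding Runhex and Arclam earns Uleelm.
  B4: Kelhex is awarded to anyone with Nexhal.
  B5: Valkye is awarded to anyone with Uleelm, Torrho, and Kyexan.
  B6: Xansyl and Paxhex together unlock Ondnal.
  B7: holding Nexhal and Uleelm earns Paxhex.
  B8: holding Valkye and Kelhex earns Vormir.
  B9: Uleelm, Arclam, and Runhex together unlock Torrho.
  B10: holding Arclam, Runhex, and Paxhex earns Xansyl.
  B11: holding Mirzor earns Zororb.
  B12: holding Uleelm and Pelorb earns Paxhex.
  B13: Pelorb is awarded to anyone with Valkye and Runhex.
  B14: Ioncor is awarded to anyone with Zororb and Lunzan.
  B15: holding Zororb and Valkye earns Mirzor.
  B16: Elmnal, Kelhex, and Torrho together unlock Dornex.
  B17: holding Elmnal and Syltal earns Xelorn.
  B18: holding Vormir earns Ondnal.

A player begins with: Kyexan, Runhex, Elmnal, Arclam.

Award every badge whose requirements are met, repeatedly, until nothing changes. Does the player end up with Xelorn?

No

Xelorn would need Elmnal and Syltal (B17), but Syltal is never earned.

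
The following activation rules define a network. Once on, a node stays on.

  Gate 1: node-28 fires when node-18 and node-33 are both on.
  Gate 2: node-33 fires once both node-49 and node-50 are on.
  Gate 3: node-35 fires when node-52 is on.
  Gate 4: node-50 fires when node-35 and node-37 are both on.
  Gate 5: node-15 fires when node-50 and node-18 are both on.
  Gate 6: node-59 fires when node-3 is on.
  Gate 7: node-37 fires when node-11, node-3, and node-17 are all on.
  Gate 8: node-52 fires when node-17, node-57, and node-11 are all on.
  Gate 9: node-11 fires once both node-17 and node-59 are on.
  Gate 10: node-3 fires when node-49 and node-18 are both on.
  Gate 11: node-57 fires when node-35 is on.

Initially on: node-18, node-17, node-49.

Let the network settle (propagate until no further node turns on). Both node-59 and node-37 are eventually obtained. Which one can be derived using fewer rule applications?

node-59: node-49 and node-18 are on, so node-3 fires (Gate 10). Gate 6: node-3 on → node-59 on. [2 rule applications]
node-37: Gate 10: node-49 and node-18 on → node-3 on. Gate 6: node-3 on → node-59 on. node-17 and node-59 are on, so node-11 fires (Gate 9). Gate 7: node-11, node-3, and node-17 on → node-37 on. [4 rule applications]
node-59 needs fewer.

node-59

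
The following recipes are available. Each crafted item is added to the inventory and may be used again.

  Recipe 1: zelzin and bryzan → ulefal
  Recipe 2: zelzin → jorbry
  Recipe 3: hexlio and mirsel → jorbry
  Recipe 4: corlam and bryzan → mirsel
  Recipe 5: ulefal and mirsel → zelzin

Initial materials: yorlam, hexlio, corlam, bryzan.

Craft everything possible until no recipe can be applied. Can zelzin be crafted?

No

zelzin would need ulefal and mirsel (Recipe 5), but ulefal is never obtained.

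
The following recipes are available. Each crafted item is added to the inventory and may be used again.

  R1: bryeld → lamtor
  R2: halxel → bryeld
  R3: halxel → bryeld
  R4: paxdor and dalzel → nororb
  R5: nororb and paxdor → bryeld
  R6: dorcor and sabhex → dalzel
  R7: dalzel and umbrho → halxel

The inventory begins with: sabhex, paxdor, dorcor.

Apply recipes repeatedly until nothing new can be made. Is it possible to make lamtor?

Yes

Using R6, dorcor and sabhex make dalzel.
paxdor and dalzel → nororb (R4).
Using R5, nororb and paxdor make bryeld.
bryeld → lamtor (R1).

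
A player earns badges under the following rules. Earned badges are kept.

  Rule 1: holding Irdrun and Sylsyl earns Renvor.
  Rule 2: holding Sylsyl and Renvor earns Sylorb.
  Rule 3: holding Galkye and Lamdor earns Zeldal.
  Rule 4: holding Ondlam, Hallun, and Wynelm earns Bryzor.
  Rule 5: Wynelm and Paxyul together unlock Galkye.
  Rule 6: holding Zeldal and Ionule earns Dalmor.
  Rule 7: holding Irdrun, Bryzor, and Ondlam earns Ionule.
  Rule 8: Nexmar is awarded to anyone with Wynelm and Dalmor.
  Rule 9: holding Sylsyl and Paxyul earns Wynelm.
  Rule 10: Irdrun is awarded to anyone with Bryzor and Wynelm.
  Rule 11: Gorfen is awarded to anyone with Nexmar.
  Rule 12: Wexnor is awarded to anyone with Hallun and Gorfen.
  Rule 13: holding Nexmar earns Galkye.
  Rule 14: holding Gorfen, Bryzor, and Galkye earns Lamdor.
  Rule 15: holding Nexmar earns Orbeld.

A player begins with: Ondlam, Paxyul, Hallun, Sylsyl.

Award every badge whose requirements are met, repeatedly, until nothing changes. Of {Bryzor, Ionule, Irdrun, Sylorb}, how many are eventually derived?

With Sylsyl and Paxyul, Wynelm is earned (Rule 9).
With Ondlam, Hallun, and Wynelm, Bryzor is earned (Rule 4).
With Bryzor and Wynelm, Irdrun is earned (Rule 10).
With Irdrun and Sylsyl, Renvor is earned (Rule 1).
With Irdrun, Bryzor, and Ondlam, Ionule is earned (Rule 7).
With Sylsyl and Renvor, Sylorb is earned (Rule 2).
Bryzor: reached.
Ionule: reached.
Irdrun: reached.
Sylorb: reached.
All 4 are reached.

4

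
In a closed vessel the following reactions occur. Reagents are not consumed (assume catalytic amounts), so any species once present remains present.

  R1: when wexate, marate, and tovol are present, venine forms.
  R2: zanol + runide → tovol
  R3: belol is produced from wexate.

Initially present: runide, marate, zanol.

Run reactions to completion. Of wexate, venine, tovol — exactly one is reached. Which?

zanol and runide present → tovol forms (R2).
No rule produces wexate, and it is not given. venine would need wexate, marate, and tovol (R1), but wexate never forms.

tovol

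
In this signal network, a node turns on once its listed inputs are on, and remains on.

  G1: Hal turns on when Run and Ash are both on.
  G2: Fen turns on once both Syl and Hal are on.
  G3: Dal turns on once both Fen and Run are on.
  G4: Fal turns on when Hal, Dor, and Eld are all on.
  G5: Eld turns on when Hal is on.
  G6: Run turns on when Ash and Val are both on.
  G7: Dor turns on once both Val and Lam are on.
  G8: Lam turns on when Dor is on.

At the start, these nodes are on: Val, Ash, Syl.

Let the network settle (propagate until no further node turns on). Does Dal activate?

Yes

Ash and Val are on, so Run turns on (G6).
Run and Ash are on, so Hal turns on (G1).
Syl and Hal are on, so Fen turns on (G2).
Fen and Run are on, so Dal turns on (G3).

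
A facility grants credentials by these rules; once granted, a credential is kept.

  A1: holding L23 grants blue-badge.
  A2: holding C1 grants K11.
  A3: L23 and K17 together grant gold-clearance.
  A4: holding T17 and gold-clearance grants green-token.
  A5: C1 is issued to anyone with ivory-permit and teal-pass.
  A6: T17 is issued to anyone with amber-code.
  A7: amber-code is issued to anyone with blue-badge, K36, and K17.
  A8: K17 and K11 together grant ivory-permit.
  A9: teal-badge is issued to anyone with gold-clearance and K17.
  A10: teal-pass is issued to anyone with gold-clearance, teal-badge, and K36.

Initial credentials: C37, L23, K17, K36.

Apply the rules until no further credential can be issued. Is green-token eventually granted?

Holding L23 and K17 grants gold-clearance (A3).
Holding L23 grants blue-badge (A1).
Holding blue-badge, K36, and K17 grants amber-code (A7).
Holding amber-code grants T17 (A6).
Holding T17 and gold-clearance grants green-token (A4).

Yes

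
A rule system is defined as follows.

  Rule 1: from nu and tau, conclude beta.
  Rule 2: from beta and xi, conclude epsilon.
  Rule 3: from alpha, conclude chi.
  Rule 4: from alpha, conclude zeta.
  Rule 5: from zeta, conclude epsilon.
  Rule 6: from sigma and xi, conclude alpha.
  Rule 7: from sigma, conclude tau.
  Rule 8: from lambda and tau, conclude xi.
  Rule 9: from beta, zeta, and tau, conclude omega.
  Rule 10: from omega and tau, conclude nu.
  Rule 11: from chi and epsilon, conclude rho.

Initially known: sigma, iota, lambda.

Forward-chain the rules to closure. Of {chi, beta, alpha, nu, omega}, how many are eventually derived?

sigma holds, so tau follows (Rule 7).
From lambda and tau, Rule 8 gives xi.
sigma and xi hold, so alpha follows (Rule 6).
alpha holds, so chi follows (Rule 3).
chi: reached.
beta would need nu and tau (Rule 1), but nu is never established.
alpha: reached.
nu would need omega and tau (Rule 10), but omega is never established.
omega would need beta, zeta, and tau (Rule 9), but beta is never established.
Reached: chi and alpha — 2 of the 5.

2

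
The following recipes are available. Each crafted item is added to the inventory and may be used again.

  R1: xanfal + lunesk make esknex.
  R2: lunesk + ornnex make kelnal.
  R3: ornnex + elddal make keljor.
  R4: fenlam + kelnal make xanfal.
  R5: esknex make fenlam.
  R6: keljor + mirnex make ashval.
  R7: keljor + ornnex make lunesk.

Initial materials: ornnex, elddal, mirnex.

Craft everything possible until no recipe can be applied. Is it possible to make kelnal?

Using R3, ornnex and elddal make keljor.
keljor + ornnex → lunesk (R7).
Using R2, lunesk and ornnex make kelnal.

Yes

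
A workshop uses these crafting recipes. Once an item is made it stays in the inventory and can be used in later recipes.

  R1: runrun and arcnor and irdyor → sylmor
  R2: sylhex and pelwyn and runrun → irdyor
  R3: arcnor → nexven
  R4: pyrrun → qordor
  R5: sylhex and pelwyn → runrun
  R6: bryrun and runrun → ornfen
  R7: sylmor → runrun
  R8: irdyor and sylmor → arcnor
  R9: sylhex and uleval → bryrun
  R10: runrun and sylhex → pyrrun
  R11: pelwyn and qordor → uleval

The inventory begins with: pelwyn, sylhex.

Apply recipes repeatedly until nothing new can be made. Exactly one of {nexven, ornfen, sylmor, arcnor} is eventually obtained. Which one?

Using R5, sylhex and pelwyn make runrun.
runrun and sylhex → pyrrun (R10).
Using R4, pyrrun makes qordor.
pelwyn and qordor → uleval (R11).
sylhex and uleval → bryrun (R9).
bryrun and runrun → ornfen (R6).
nexven would need arcnor (R3), but arcnor is never obtained. sylmor would need runrun, arcnor, and irdyor (R1), but arcnor is never obtained. arcnor would need irdyor and sylmor (R8), but sylmor is never obtained.

ornfen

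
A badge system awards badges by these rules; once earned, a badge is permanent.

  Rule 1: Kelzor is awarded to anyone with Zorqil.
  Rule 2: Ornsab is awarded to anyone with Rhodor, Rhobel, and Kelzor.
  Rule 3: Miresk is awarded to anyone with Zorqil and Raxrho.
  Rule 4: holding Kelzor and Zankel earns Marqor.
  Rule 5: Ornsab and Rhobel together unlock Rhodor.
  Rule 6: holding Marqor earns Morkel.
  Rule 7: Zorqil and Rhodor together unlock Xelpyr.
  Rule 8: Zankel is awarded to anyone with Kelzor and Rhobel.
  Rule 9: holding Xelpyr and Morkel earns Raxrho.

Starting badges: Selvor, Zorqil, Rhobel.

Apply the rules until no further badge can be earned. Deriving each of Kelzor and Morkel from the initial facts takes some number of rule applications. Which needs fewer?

Kelzor: With Zorqil, Kelzor is earned (Rule 1). [1 rule application]
Morkel: With Zorqil, Kelzor is earned (Rule 1). With Kelzor and Rhobel, Zankel is earned (Rule 8). With Kelzor and Zankel, Marqor is earned (Rule 4). With Marqor, Morkel is earned (Rule 6). [4 rule applications]
Kelzor needs fewer.

Kelzor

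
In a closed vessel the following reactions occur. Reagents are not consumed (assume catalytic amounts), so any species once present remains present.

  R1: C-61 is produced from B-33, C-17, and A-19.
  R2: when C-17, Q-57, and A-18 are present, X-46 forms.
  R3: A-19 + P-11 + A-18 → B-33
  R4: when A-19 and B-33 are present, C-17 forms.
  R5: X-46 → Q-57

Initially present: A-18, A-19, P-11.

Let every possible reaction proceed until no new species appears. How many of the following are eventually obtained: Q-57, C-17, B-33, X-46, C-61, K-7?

A-19, P-11, and A-18 present → B-33 forms (R3).
A-19 and B-33 present → C-17 forms (R4).
B-33, C-17, and A-19 present → C-61 forms (R1).
Q-57 would need X-46 (R5), but X-46 never forms.
C-17: reached.
B-33: reached.
X-46 would need C-17, Q-57, and A-18 (R2), but Q-57 never forms.
C-61: reached.
No rule produces K-7, and it is not given.
Reached: C-17, B-33, and C-61 — 3 of the 6.

3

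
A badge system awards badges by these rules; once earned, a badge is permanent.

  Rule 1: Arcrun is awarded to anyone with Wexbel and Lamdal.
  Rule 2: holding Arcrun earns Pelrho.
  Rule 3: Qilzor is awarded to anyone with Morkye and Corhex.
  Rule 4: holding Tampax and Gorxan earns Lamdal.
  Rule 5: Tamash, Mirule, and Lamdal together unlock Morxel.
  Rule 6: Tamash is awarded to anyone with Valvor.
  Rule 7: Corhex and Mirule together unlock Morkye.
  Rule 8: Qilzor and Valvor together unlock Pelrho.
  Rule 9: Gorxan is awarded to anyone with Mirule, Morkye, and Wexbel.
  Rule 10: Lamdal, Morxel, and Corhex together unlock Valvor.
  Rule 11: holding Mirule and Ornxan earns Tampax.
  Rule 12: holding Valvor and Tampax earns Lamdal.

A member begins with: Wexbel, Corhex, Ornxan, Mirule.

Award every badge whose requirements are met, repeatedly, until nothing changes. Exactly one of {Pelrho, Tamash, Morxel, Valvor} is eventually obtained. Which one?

Pelrho

With Mirule and Ornxan, Tampax is earned (Rule 11).
With Corhex and Mirule, Morkye is earned (Rule 7).
With Mirule, Morkye, and Wexbel, Gorxan is earned (Rule 9).
With Tampax and Gorxan, Lamdal is earned (Rule 4).
With Wexbel and Lamdal, Arcrun is earned (Rule 1).
With Arcrun, Pelrho is earned (Rule 2).
Tamash would need Valvor (Rule 6), but Valvor is never earned. Valvor would need Lamdal, Morxel, and Corhex (Rule 10), but Morxel is never earned. Morxel would need Tamash, Mirule, and Lamdal (Rule 5), but Tamash is never earned.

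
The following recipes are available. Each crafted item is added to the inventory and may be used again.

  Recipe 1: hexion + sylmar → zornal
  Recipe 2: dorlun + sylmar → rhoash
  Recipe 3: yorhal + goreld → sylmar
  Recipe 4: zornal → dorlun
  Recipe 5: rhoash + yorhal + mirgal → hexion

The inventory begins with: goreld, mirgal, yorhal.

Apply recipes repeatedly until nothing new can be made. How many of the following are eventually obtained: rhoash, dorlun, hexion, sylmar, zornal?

1

Using Recipe 3, yorhal and goreld make sylmar.
rhoash would need dorlun and sylmar (Recipe 2), but dorlun is never obtained.
dorlun would need zornal (Recipe 4), but zornal is never obtained.
hexion would need rhoash, yorhal, and mirgal (Recipe 5), but rhoash is never obtained.
sylmar: reached.
zornal would need hexion and sylmar (Recipe 1), but hexion is never obtained.
Reached: sylmar — 1 of the 5.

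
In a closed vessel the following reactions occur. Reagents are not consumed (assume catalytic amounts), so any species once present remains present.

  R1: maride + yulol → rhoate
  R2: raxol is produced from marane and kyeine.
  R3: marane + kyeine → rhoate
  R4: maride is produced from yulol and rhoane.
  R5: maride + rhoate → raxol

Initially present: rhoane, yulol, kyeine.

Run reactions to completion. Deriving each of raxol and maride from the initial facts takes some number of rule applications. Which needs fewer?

maride

maride: yulol and rhoane present → maride forms (R4). [1 rule application]
raxol: yulol and rhoane present → maride forms (R4). maride and yulol present → rhoate forms (R1). maride and rhoate present → raxol forms (R5). [3 rule applications]
maride needs fewer.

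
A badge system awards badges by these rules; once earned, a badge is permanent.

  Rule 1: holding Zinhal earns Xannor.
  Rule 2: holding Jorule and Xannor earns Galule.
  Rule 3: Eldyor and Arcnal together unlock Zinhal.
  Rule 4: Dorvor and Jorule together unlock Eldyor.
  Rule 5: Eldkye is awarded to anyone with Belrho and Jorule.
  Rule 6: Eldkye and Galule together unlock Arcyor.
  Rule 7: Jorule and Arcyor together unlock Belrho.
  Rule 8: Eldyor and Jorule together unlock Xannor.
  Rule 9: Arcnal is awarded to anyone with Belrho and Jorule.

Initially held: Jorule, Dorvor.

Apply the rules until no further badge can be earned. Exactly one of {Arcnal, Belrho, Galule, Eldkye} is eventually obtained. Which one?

Galule

With Dorvor and Jorule, Eldyor is earned (Rule 4).
With Eldyor and Jorule, Xannor is earned (Rule 8).
With Jorule and Xannor, Galule is earned (Rule 2).
Arcnal would need Belrho and Jorule (Rule 9), but Belrho is never earned. Belrho would need Jorule and Arcyor (Rule 7), but Arcyor is never earned. Eldkye would need Belrho and Jorule (Rule 5), but Belrho is never earned.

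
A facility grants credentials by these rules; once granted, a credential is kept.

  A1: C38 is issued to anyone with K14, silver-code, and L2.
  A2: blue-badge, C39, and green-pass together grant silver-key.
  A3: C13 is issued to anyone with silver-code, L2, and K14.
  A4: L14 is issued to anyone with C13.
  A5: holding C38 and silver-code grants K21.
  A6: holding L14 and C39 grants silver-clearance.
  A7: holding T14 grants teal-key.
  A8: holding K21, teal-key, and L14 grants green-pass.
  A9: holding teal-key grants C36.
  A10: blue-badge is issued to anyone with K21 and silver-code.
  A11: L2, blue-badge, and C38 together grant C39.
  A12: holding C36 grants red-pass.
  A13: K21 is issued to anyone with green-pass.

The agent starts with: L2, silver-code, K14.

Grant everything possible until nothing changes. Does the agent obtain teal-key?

No

teal-key would need T14 (A7), but T14 is never granted.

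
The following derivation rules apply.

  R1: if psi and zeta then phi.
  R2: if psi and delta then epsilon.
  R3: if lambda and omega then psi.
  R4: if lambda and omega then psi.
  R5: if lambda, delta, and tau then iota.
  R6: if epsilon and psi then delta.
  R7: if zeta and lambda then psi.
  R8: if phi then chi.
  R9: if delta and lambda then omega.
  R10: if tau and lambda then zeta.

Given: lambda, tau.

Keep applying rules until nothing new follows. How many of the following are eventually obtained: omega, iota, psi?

tau and lambda hold, so zeta follows (R10).
zeta and lambda hold, so psi follows (R7).
omega would need delta and lambda (R9), but delta is never established.
iota would need lambda, delta, and tau (R5), but delta is never established.
psi: reached.
Reached: psi — 1 of the 3.

1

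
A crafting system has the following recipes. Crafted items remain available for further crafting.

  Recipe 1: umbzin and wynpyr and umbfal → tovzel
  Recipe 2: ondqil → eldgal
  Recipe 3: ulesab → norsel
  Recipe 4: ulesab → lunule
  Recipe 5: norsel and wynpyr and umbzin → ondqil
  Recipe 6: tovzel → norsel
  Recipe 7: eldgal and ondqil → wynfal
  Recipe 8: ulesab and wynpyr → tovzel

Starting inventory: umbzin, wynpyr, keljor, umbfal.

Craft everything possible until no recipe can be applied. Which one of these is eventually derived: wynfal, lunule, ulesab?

wynfal

umbzin and wynpyr and umbfal → tovzel (Recipe 1).
Using Recipe 6, tovzel makes norsel.
Using Recipe 5, norsel, wynpyr, and umbzin make ondqil.
ondqil → eldgal (Recipe 2).
Using Recipe 7, eldgal and ondqil make wynfal.
No rule produces ulesab, and it is not given. lunule would need ulesab (Recipe 4), but ulesab is never obtained.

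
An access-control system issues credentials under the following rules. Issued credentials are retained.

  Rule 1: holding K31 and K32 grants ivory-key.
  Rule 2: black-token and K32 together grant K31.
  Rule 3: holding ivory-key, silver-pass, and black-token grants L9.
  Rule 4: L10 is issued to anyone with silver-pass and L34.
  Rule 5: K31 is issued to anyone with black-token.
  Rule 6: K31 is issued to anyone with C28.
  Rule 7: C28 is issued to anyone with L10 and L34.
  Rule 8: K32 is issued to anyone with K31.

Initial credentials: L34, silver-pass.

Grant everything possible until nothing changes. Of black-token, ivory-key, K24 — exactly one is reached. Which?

ivory-key

Holding silver-pass and L34 grants L10 (Rule 4).
Holding L10 and L34 grants C28 (Rule 7).
Holding C28 grants K31 (Rule 6).
Holding K31 grants K32 (Rule 8).
Holding K31 and K32 grants ivory-key (Rule 1).
No rule produces K24, and it is not given. No rule produces black-token, and it is not given.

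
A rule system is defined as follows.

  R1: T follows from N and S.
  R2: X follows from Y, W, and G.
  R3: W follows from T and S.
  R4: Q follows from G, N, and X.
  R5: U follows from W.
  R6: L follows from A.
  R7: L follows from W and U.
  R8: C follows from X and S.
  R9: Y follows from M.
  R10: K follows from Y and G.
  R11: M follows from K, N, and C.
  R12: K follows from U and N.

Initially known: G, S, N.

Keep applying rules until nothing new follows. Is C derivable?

C would need X and S (R8), but X is never established.

No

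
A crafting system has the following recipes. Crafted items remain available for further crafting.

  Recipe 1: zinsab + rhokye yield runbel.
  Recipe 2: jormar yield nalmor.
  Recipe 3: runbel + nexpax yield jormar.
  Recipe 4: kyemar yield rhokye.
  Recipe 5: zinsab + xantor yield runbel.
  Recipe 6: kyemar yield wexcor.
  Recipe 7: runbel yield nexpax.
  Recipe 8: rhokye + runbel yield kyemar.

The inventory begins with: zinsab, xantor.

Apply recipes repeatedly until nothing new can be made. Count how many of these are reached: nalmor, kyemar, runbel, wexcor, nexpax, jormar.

4

Using Recipe 5, zinsab and xantor make runbel.
runbel → nexpax (Recipe 7).
runbel + nexpax → jormar (Recipe 3).
Using Recipe 2, jormar makes nalmor.
nalmor: reached.
kyemar would need rhokye and runbel (Recipe 8), but rhokye is never obtained.
runbel: reached.
wexcor would need kyemar (Recipe 6), but kyemar is never obtained.
nexpax: reached.
jormar: reached.
Reached: nalmor, runbel, nexpax, and jormar — 4 of the 6.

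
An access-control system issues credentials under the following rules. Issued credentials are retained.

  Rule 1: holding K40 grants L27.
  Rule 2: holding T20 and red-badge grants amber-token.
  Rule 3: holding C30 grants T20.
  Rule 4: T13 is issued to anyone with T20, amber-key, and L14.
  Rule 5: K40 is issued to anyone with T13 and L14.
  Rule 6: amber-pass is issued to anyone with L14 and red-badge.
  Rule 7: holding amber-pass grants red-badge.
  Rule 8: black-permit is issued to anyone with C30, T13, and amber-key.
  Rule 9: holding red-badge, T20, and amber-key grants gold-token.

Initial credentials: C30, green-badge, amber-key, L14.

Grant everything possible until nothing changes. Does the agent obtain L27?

Yes

Holding C30 grants T20 (Rule 3).
Holding T20, amber-key, and L14 grants T13 (Rule 4).
Holding T13 and L14 grants K40 (Rule 5).
Holding K40 grants L27 (Rule 1).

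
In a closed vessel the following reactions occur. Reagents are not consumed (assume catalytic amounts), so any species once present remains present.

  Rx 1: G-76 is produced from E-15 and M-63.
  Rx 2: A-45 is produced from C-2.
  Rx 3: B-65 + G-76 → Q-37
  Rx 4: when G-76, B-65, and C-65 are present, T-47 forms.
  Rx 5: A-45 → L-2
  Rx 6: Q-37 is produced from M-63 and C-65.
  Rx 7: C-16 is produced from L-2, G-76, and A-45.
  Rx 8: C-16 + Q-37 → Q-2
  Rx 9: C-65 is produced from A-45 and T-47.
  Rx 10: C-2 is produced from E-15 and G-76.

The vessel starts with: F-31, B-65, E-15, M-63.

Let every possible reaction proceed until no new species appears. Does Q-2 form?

E-15 and M-63 present → G-76 forms (Rx 1).
B-65 and G-76 present → Q-37 forms (Rx 3).
E-15 and G-76 present → C-2 forms (Rx 10).
C-2 present → A-45 forms (Rx 2).
A-45 present → L-2 forms (Rx 5).
L-2, G-76, and A-45 present → C-16 forms (Rx 7).
C-16 and Q-37 present → Q-2 forms (Rx 8).

Yes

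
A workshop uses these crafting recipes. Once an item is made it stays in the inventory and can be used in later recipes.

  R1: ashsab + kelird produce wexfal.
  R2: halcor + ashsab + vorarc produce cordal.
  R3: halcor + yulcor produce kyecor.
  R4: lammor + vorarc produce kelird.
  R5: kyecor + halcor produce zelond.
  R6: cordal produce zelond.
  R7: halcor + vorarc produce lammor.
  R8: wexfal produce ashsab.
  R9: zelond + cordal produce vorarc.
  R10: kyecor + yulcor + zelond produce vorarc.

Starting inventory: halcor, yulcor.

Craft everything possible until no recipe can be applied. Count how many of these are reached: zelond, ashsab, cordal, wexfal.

halcor + yulcor → kyecor (R3).
Using R5, kyecor and halcor make zelond.
zelond: reached.
ashsab would need wexfal (R8), but wexfal is never obtained.
cordal would need halcor, ashsab, and vorarc (R2), but ashsab is never obtained.
wexfal would need ashsab and kelird (R1), but ashsab is never obtained.
Reached: zelond — 1 of the 4.

1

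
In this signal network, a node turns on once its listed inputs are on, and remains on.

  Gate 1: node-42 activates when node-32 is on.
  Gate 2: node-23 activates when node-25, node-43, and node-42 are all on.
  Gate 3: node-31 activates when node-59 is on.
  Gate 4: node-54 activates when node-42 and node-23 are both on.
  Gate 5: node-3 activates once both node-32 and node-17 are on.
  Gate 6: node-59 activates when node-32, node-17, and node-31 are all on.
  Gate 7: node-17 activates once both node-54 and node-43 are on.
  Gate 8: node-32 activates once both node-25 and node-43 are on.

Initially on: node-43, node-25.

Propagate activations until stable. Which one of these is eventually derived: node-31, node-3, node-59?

node-3

node-25 and node-43 are on, so node-32 activates (Gate 8).
node-32 is on, so node-42 activates (Gate 1).
Gate 2: node-25, node-43, and node-42 on → node-23 on.
node-42 and node-23 are on, so node-54 activates (Gate 4).
Gate 7: node-54 and node-43 on → node-17 on.
Gate 5: node-32 and node-17 on → node-3 on.
node-59 would need node-32, node-17, and node-31 (Gate 6), but node-31 never turns on. node-31 would need node-59 (Gate 3), but node-59 never turns on.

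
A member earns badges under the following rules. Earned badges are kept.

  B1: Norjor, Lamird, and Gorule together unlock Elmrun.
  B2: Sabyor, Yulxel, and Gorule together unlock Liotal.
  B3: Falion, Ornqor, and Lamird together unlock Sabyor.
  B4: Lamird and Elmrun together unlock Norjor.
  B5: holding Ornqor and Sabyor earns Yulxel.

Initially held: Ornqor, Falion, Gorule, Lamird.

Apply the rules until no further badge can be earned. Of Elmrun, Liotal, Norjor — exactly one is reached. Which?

Liotal

With Falion, Ornqor, and Lamird, Sabyor is earned (B3).
With Ornqor and Sabyor, Yulxel is earned (B5).
With Sabyor, Yulxel, and Gorule, Liotal is earned (B2).
Elmrun would need Norjor, Lamird, and Gorule (B1), but Norjor is never earned. Norjor would need Lamird and Elmrun (B4), but Elmrun is never earned.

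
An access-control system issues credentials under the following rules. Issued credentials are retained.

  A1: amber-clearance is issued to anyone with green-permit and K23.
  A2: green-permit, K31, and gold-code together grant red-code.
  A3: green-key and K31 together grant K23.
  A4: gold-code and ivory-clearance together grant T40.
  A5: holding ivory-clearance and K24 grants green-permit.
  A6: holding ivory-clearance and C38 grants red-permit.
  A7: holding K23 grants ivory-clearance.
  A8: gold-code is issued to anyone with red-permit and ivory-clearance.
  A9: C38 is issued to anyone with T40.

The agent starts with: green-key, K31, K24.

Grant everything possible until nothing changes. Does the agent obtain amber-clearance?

Yes

Holding green-key and K31 grants K23 (A3).
Holding K23 grants ivory-clearance (A7).
Holding ivory-clearance and K24 grants green-permit (A5).
Holding green-permit and K23 grants amber-clearance (A1).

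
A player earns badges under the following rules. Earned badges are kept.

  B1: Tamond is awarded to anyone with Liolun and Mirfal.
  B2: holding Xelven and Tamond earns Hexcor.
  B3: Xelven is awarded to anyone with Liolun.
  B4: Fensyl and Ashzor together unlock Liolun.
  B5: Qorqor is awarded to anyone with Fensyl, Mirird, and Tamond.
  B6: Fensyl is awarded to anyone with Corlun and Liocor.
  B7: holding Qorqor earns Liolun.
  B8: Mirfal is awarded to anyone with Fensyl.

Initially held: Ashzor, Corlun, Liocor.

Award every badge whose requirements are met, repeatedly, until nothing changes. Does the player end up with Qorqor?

No

Qorqor would need Fensyl, Mirird, and Tamond (B5), but Mirird is never earned.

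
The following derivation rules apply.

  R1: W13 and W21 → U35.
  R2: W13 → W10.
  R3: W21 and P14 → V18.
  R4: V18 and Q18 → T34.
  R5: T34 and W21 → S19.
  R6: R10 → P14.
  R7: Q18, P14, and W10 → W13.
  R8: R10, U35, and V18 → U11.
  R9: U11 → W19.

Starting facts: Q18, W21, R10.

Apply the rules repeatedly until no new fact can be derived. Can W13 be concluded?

W13 would need Q18, P14, and W10 (R7), but W10 is never established.

No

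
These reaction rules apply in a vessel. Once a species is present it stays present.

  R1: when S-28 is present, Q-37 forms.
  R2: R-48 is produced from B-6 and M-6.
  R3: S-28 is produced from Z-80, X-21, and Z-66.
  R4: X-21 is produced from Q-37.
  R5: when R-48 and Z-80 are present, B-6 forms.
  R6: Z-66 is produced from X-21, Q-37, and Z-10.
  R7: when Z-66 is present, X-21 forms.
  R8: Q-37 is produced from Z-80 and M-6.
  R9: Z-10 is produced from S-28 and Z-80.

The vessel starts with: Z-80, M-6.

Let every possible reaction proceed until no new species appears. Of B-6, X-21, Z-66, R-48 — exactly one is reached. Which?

X-21

Z-80 and M-6 present → Q-37 forms (R8).
Q-37 present → X-21 forms (R4).
B-6 would need R-48 and Z-80 (R5), but R-48 never forms. Z-66 would need X-21, Q-37, and Z-10 (R6), but Z-10 never forms. R-48 would need B-6 and M-6 (R2), but B-6 never forms.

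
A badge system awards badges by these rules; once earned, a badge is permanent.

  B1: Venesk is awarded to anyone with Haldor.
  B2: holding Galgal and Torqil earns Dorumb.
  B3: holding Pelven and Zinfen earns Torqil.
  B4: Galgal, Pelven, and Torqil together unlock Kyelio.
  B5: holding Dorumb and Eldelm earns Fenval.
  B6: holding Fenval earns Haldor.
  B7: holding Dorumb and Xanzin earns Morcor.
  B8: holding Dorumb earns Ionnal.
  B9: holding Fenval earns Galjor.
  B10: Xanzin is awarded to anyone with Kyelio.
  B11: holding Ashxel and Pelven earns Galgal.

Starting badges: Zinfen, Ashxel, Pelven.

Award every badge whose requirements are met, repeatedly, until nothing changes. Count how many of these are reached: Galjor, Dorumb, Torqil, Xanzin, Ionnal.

With Ashxel and Pelven, Galgal is earned (B11).
With Pelven and Zinfen, Torqil is earned (B3).
With Galgal and Torqil, Dorumb is earned (B2).
With Galgal, Pelven, and Torqil, Kyelio is earned (B4).
With Kyelio, Xanzin is earned (B10).
With Dorumb, Ionnal is earned (B8).
Galjor would need Fenval (B9), but Fenval is never earned.
Dorumb: reached.
Torqil: reached.
Xanzin: reached.
Ionnal: reached.
Reached: Dorumb, Torqil, Xanzin, and Ionnal — 4 of the 5.

4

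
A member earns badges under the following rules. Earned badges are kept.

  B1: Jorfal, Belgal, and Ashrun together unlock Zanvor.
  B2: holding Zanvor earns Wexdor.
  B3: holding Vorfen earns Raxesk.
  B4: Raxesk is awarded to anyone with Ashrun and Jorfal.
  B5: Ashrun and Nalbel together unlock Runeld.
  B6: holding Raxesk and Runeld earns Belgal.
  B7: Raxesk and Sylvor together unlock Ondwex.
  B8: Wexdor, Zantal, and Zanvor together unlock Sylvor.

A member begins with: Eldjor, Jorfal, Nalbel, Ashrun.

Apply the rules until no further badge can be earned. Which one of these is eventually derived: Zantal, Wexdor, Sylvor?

With Ashrun and Nalbel, Runeld is earned (B5).
With Ashrun and Jorfal, Raxesk is earned (B4).
With Raxesk and Runeld, Belgal is earned (B6).
With Jorfal, Belgal, and Ashrun, Zanvor is earned (B1).
With Zanvor, Wexdor is earned (B2).
Sylvor would need Wexdor, Zantal, and Zanvor (B8), but Zantal is never earned. No rule produces Zantal, and it is not given.

Wexdor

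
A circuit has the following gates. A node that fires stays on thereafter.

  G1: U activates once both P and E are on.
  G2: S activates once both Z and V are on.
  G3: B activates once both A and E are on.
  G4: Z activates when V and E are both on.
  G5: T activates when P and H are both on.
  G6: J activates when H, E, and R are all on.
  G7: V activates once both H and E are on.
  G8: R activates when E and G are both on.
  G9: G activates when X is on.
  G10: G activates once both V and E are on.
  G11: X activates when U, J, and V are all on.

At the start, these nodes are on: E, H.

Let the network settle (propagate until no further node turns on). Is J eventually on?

Yes

G7: H and E on → V on.
V and E are on, so G activates (G10).
G8: E and G on → R on.
G6: H, E, and R on → J on.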